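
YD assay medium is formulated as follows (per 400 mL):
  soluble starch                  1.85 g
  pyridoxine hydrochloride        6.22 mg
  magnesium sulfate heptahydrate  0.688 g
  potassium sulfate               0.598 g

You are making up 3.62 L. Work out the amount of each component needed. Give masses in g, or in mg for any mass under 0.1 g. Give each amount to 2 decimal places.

Ratio of target to recipe volume: 3620 / 400 = 9.05.
soluble starch: 1.85 g × (3620 mL / 400 mL) = 16.74 g
pyridoxine hydrochloride: 6.22 mg × (3620 mL / 400 mL) = 56.29 mg
magnesium sulfate heptahydrate: 0.688 g × (3620 mL / 400 mL) = 6.23 g
potassium sulfate: 0.598 g × (3620 mL / 400 mL) = 5.41 g

soluble starch 16.74 g; pyridoxine hydrochloride 56.29 mg; magnesium sulfate heptahydrate 6.23 g; potassium sulfate 5.41 g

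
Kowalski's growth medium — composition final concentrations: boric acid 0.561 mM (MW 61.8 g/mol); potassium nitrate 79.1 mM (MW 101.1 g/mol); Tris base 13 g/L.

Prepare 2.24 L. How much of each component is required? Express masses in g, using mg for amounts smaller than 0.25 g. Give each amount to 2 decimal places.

boric acid 77.66 mg; potassium nitrate 17.91 g; Tris base 29.12 g

Scale factor relative to 1 L: 2.24.
boric acid: 0.561 mmol/L × 61.8 mg/mmol × 2.24 L = 77.66 mg
potassium nitrate: 79.1 mmol/L × 101.1 g/mol × 2.24 L ÷ 1000 = 17.91 g
Tris base: 13 g/L × 2.24 L = 29.12 g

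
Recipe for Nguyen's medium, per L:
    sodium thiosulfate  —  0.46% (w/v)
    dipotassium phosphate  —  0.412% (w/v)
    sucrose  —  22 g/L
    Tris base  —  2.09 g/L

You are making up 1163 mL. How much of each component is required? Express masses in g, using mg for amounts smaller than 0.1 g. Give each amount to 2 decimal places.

sodium thiosulfate 5.35 g; dipotassium phosphate 4.79 g; sucrose 25.59 g; Tris base 2.43 g

Scale factor relative to 1 L: 1.163.
sodium thiosulfate: 0.46% w/v = 4.6 g/L → 4.6 × 1.163 L = 5.35 g
dipotassium phosphate: 0.412% w/v = 4.12 g/L → 4.12 × 1.163 L = 4.79 g
sucrose: 22 g/L × 1.163 L = 25.59 g
Tris base: 2.09 g/L × 1.163 L = 2.43 g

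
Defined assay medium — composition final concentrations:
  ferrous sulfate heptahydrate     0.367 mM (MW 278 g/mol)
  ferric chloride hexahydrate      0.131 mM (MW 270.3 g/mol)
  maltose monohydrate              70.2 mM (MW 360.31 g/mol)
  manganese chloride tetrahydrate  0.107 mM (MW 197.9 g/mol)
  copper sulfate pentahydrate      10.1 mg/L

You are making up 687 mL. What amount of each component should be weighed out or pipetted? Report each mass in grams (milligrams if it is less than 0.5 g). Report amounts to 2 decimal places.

ferrous sulfate heptahydrate 70.09 mg; ferric chloride hexahydrate 24.33 mg; maltose monohydrate 17.38 g; manganese chloride tetrahydrate 14.55 mg; copper sulfate pentahydrate 6.94 mg

Scale factor relative to 1 L: 0.687.
ferrous sulfate heptahydrate: 0.367 mmol/L × 278 mg/mmol × 0.687 L = 70.09 mg
ferric chloride hexahydrate: 0.131 mmol/L × 270.3 mg/mmol × 0.687 L = 24.33 mg
maltose monohydrate: 70.2 mmol/L × 360.31 g/mol × 0.687 L ÷ 1000 = 17.38 g
manganese chloride tetrahydrate: 0.107 mmol/L × 197.9 mg/mmol × 0.687 L = 14.55 mg
copper sulfate pentahydrate: 10.1 mg/L × 0.687 L = 6.94 mg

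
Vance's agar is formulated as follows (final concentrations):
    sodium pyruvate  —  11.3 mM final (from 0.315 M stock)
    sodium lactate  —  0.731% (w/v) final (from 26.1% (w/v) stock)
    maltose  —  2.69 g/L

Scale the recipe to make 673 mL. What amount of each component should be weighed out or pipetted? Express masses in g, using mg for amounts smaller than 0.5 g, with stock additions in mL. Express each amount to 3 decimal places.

sodium pyruvate 24.143 mL; sodium lactate 18.849 mL; maltose 1.810 g

Working volume: 673 mL = 0.673 L.
sodium pyruvate: V = C2·V2/C1 = 11.3 mM × 673 mL ÷ 315 mM = 24.143 mL
sodium lactate: dilute stock: 0.731% ÷ 26.1% × 673 mL = 18.849 mL
maltose: 2.69 g/L × 0.673 L = 1.810 g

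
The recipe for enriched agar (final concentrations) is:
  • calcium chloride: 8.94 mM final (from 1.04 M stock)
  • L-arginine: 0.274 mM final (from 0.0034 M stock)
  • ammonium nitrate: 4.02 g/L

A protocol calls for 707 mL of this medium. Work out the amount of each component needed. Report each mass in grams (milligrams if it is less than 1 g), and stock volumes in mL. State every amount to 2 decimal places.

calcium chloride 6.08 mL; L-arginine 56.98 mL; ammonium nitrate 2.84 g

Scale factor relative to 1 L: 0.707.
calcium chloride: C1V1 = C2V2 → 8.94 mM × 707 mL ÷ 1040 mM = 6.08 mL
L-arginine: C1V1 = C2V2 → 0.274 mM × 707 mL ÷ 3.4 mM = 56.98 mL
ammonium nitrate: 4.02 g/L × 0.707 L = 2.84 g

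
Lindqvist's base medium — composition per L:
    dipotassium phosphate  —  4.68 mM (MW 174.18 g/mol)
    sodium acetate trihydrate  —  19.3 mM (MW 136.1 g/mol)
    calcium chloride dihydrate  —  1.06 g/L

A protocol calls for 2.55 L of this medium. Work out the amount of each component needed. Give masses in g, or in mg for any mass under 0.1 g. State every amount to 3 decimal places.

Scale factor relative to 1 L: 2.55.
dipotassium phosphate: 4.68 mmol/L × 174.18 g/mol × 2.55 L ÷ 1000 = 2.079 g
sodium acetate trihydrate: 19.3 mmol/L × 136.1 g/mol × 2.55 L ÷ 1000 = 6.698 g
calcium chloride dihydrate: 1.06 g/L × 2.55 L = 2.703 g

dipotassium phosphate 2.079 g; sodium acetate trihydrate 6.698 g; calcium chloride dihydrate 2.703 g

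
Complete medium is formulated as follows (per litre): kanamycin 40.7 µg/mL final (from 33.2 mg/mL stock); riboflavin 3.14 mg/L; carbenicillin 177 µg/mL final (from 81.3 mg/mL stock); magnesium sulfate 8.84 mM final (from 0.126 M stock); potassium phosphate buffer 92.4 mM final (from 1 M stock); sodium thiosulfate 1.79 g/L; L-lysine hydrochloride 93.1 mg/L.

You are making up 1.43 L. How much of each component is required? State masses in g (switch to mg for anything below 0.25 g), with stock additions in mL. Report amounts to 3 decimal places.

kanamycin 1.753 mL; riboflavin 4.490 mg; carbenicillin 3.113 mL; magnesium sulfate 100.327 mL; potassium phosphate buffer 132.132 mL; sodium thiosulfate 2.560 g; L-lysine hydrochloride 133.133 mg

Scale factor relative to 1 L: 1.43.
kanamycin: C1V1 = C2V2 → 40.7 µg/mL × 1430 mL ÷ 33200 µg/mL = 1.753 mL
riboflavin: 3.14 mg/L × 1.43 L = 4.490 mg
carbenicillin: dilute stock: 177 µg/mL × 1430 mL ÷ 81300 µg/mL = 3.113 mL
magnesium sulfate: V = C2·V2/C1 = 8.84 mM × 1430 mL ÷ 126 mM = 100.327 mL
potassium phosphate buffer: C1V1 = C2V2 → 92.4 mM × 1430 mL ÷ 1000 mM = 132.132 mL
sodium thiosulfate: 1.79 g/L × 1.43 L = 2.560 g
L-lysine hydrochloride: 93.1 mg/L × 1.43 L = 133.133 mg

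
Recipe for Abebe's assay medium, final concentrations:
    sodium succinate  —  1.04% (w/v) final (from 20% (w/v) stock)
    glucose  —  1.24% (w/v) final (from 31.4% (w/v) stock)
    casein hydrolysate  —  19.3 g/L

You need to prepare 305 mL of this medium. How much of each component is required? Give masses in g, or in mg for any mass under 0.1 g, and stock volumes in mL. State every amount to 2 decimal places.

sodium succinate 15.86 mL; glucose 12.04 mL; casein hydrolysate 5.89 g

Target volume = 305 mL = 0.305 L.
sodium succinate: dilute stock: 1.04% ÷ 20% × 305 mL = 15.86 mL
glucose: V = C2·V2/C1 = 1.24% ÷ 31.4% × 305 mL = 12.04 mL
casein hydrolysate: 19.3 g/L × 0.305 L = 5.89 g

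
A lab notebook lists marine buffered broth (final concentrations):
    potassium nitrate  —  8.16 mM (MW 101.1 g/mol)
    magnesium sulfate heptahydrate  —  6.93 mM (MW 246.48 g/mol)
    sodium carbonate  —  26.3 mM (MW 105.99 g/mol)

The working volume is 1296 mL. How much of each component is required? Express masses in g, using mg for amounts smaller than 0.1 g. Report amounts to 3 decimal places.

Scale factor relative to 1 L: 1.296.
potassium nitrate: 8.16 mmol/L × 101.1 g/mol × 1.296 L ÷ 1000 = 1.069 g
magnesium sulfate heptahydrate: 6.93 mmol/L × 246.48 g/mol × 1.296 L ÷ 1000 = 2.214 g
sodium carbonate: 26.3 mmol/L × 105.99 g/mol × 1.296 L ÷ 1000 = 3.613 g

potassium nitrate 1.069 g; magnesium sulfate heptahydrate 2.214 g; sodium carbonate 3.613 g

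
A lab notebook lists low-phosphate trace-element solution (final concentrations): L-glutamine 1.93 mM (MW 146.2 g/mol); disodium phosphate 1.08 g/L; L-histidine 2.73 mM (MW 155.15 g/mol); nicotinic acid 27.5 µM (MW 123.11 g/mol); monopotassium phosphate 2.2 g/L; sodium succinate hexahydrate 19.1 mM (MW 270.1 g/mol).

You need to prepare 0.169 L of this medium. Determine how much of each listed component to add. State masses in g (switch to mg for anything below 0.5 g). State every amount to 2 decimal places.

Working volume: 0.169 L.
L-glutamine: 1.93 mmol/L × 146.2 mg/mmol × 0.169 L = 47.69 mg
disodium phosphate: 1.08 g/L × 0.169 L = 0.18252 g = 182.52 mg
L-histidine: 2.73 mmol/L × 155.15 mg/mmol × 0.169 L = 71.58 mg
nicotinic acid: 27.5 µmol/L × 123.11 g/mol × 0.169 L ÷ 1000 = 0.57 mg
monopotassium phosphate: 2.2 g/L × 0.169 L = 0.3718 g = 371.80 mg
sodium succinate hexahydrate: 19.1 mmol/L × 270.1 g/mol × 0.169 L ÷ 1000 = 0.87 g

L-glutamine 47.69 mg; disodium phosphate 182.52 mg; L-histidine 71.58 mg; nicotinic acid 0.57 mg; monopotassium phosphate 371.80 mg; sodium succinate hexahydrate 0.87 g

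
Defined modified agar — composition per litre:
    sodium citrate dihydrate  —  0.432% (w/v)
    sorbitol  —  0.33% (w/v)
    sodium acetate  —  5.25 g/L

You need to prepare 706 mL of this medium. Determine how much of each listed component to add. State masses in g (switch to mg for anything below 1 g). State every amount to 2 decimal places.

Working volume: 706 mL = 0.706 L.
sodium citrate dihydrate: 0.432% w/v = 4.32 g/L → 4.32 × 0.706 L = 3.05 g
sorbitol: 0.33% w/v = 3.3 g/L → 3.3 × 0.706 L = 2.33 g
sodium acetate: 5.25 g/L × 0.706 L = 3.71 g

sodium citrate dihydrate 3.05 g; sorbitol 2.33 g; sodium acetate 3.71 g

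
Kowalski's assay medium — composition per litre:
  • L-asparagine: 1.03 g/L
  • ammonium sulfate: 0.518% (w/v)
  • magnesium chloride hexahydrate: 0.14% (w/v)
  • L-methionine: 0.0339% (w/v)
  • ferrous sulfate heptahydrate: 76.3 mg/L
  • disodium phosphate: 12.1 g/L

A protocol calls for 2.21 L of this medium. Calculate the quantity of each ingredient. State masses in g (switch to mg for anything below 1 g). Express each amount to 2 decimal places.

Working volume: 2.21 L.
L-asparagine: 1.03 g/L × 2.21 L = 2.28 g
ammonium sulfate: 0.518 g per 100 mL × 2210 mL ÷ 100 = 11.45 g
magnesium chloride hexahydrate: 0.14 g per 100 mL × 2210 mL ÷ 100 = 3.09 g
L-methionine: 0.0339 g per 100 mL × 2210 mL ÷ 100 = 0.74919 g = 749.19 mg
ferrous sulfate heptahydrate: 76.3 mg/L × 2.21 L = 168.62 mg
disodium phosphate: 12.1 g/L × 2.21 L = 26.74 g

L-asparagine 2.28 g; ammonium sulfate 11.45 g; magnesium chloride hexahydrate 3.09 g; L-methionine 749.19 mg; ferrous sulfate heptahydrate 168.62 mg; disodium phosphate 26.74 g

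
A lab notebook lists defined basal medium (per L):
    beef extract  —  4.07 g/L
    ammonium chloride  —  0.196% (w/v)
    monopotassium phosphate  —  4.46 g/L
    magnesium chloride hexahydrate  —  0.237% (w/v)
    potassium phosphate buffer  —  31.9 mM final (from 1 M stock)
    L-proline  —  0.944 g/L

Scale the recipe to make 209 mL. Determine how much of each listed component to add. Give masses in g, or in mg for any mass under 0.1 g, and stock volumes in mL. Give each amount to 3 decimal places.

Target volume = 209 mL = 0.209 L.
beef extract: 4.07 g/L × 0.209 L = 0.851 g
ammonium chloride: 0.196% w/v = 1.96 g/L → 1.96 × 0.209 L = 0.410 g
monopotassium phosphate: 4.46 g/L × 0.209 L = 0.932 g
magnesium chloride hexahydrate: 0.237% w/v = 2.37 g/L → 2.37 × 0.209 L = 0.495 g
potassium phosphate buffer: C1V1 = C2V2 → 31.9 mM × 209 mL ÷ 1000 mM = 6.667 mL
L-proline: 0.944 g/L × 0.209 L = 0.197 g

beef extract 0.851 g; ammonium chloride 0.410 g; monopotassium phosphate 0.932 g; magnesium chloride hexahydrate 0.495 g; potassium phosphate buffer 6.667 mL; L-proline 0.197 g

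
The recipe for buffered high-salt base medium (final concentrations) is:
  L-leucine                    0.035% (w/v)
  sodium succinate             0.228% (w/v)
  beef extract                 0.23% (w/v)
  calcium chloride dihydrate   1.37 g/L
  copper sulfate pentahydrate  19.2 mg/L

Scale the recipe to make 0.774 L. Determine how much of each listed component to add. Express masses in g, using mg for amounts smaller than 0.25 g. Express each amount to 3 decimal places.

Scale factor relative to 1 L: 0.774.
L-leucine: 0.035% w/v = 0.35 g/L → 0.35 × 0.774 L = 0.271 g
sodium succinate: 0.228 g per 100 mL × 774 mL ÷ 100 = 1.765 g
beef extract: 0.23 g per 100 mL × 774 mL ÷ 100 = 1.780 g
calcium chloride dihydrate: 1.37 g/L × 0.774 L = 1.060 g
copper sulfate pentahydrate: 19.2 mg/L × 0.774 L = 14.861 mg

L-leucine 0.271 g; sodium succinate 1.765 g; beef extract 1.780 g; calcium chloride dihydrate 1.060 g; copper sulfate pentahydrate 14.861 mg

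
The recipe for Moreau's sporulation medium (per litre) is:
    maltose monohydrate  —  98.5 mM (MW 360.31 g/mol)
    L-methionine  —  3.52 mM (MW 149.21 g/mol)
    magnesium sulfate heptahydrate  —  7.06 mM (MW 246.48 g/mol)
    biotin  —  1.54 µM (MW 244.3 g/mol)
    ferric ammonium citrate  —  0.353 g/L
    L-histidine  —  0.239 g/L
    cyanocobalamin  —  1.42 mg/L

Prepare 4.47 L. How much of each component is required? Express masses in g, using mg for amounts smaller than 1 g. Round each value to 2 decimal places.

maltose monohydrate 158.64 g; L-methionine 2.35 g; magnesium sulfate heptahydrate 7.78 g; biotin 1.68 mg; ferric ammonium citrate 1.58 g; L-histidine 1.07 g; cyanocobalamin 6.35 mg

Scale factor relative to 1 L: 4.47.
maltose monohydrate: 98.5 mmol/L × 360.31 g/mol × 4.47 L ÷ 1000 = 158.64 g
L-methionine: 3.52 mmol/L × 149.21 g/mol × 4.47 L ÷ 1000 = 2.35 g
magnesium sulfate heptahydrate: 7.06 mmol/L × 246.48 g/mol × 4.47 L ÷ 1000 = 7.78 g
biotin: 1.54 µmol/L × 244.3 g/mol × 4.47 L ÷ 1000 = 1.68 mg
ferric ammonium citrate: 0.353 g/L × 4.47 L = 1.58 g
L-histidine: 0.239 g/L × 4.47 L = 1.07 g
cyanocobalamin: 1.42 mg/L × 4.47 L = 6.35 mg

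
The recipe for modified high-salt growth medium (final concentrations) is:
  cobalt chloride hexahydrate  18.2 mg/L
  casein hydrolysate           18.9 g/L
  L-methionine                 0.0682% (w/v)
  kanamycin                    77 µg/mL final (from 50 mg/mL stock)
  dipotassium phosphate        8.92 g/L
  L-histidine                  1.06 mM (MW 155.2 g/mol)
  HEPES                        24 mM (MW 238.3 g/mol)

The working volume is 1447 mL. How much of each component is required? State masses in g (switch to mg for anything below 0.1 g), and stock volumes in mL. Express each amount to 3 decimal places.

Scale factor relative to 1 L: 1.447.
cobalt chloride hexahydrate: 18.2 mg/L × 1.447 L = 26.335 mg
casein hydrolysate: 18.9 g/L × 1.447 L = 27.348 g
L-methionine: 0.0682 g per 100 mL × 1447 mL ÷ 100 = 0.987 g
kanamycin: V = C2·V2/C1 = 77 µg/mL × 1447 mL ÷ 50000 µg/mL = 2.228 mL
dipotassium phosphate: 8.92 g/L × 1.447 L = 12.907 g
L-histidine: 1.06 mmol/L × 155.2 g/mol × 1.447 L ÷ 1000 = 0.238 g
HEPES: 24 mmol/L × 238.3 g/mol × 1.447 L ÷ 1000 = 8.276 g

cobalt chloride hexahydrate 26.335 mg; casein hydrolysate 27.348 g; L-methionine 0.987 g; kanamycin 2.228 mL; dipotassium phosphate 12.907 g; L-histidine 0.238 g; HEPES 8.276 g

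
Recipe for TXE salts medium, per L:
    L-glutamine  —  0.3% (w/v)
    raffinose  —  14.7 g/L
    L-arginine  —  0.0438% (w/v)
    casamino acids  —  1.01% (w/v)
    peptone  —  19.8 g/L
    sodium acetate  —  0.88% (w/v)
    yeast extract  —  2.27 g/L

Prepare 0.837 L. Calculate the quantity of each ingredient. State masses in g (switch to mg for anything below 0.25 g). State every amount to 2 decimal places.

L-glutamine 2.51 g; raffinose 12.30 g; L-arginine 0.37 g; casamino acids 8.45 g; peptone 16.57 g; sodium acetate 7.37 g; yeast extract 1.90 g

Scale factor relative to 1 L: 0.837.
L-glutamine: 0.3% w/v = 3 g/L → 3 × 0.837 L = 2.51 g
raffinose: 14.7 g/L × 0.837 L = 12.30 g
L-arginine: 0.0438 g per 100 mL × 837 mL ÷ 100 = 0.37 g
casamino acids: 1.01% w/v = 10.1 g/L → 10.1 × 0.837 L = 8.45 g
peptone: 19.8 g/L × 0.837 L = 16.57 g
sodium acetate: 0.88% w/v = 8.8 g/L → 8.8 × 0.837 L = 7.37 g
yeast extract: 2.27 g/L × 0.837 L = 1.90 g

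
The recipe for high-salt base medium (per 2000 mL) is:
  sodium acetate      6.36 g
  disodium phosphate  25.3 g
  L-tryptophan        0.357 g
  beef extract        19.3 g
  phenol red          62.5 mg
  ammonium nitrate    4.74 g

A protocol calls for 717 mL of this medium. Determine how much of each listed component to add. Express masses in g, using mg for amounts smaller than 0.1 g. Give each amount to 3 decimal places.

sodium acetate 2.280 g; disodium phosphate 9.070 g; L-tryptophan 0.128 g; beef extract 6.919 g; phenol red 22.406 mg; ammonium nitrate 1.699 g

Scale factor = 717 mL / 2000 mL = 0.3585.
sodium acetate: 6.36 g × (717 mL / 2000 mL) = 2.280 g
disodium phosphate: 25.3 g × (717 mL / 2000 mL) = 9.070 g
L-tryptophan: 0.357 g × (717 mL / 2000 mL) = 0.128 g
beef extract: 19.3 g × (717 mL / 2000 mL) = 6.919 g
phenol red: 62.5 mg × (717 mL / 2000 mL) = 22.406 mg
ammonium nitrate: 4.74 g × (717 mL / 2000 mL) = 1.699 g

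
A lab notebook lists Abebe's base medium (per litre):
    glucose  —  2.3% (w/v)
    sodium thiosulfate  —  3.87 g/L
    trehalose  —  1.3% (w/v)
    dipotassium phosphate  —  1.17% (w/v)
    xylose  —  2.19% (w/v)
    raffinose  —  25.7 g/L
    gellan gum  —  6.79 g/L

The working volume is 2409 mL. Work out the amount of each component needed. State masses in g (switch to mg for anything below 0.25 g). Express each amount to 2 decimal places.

Target volume = 2409 mL = 2.409 L.
glucose: 2.3% w/v = 23 g/L → 23 × 2.409 L = 55.41 g
sodium thiosulfate: 3.87 g/L × 2.409 L = 9.32 g
trehalose: 1.3 g per 100 mL × 2409 mL ÷ 100 = 31.32 g
dipotassium phosphate: 1.17% w/v = 11.7 g/L → 11.7 × 2.409 L = 28.19 g
xylose: 2.19% w/v = 21.9 g/L → 21.9 × 2.409 L = 52.76 g
raffinose: 25.7 g/L × 2.409 L = 61.91 g
gellan gum: 6.79 g/L × 2.409 L = 16.36 g

glucose 55.41 g; sodium thiosulfate 9.32 g; trehalose 31.32 g; dipotassium phosphate 28.19 g; xylose 52.76 g; raffinose 61.91 g; gellan gum 16.36 g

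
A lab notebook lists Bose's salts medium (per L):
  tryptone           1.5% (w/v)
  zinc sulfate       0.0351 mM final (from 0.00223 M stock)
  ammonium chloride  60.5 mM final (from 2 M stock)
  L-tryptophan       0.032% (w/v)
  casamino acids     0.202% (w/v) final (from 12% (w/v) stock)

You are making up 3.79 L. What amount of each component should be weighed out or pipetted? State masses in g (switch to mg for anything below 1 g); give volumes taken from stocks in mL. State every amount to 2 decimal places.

tryptone 56.85 g; zinc sulfate 59.65 mL; ammonium chloride 114.65 mL; L-tryptophan 1.21 g; casamino acids 63.80 mL

Scale factor relative to 1 L: 3.79.
tryptone: 1.5% w/v = 15 g/L → 15 × 3.79 L = 56.85 g
zinc sulfate: C1V1 = C2V2 → 0.0351 mM × 3790 mL ÷ 2.23 mM = 59.65 mL
ammonium chloride: dilute stock: 60.5 mM × 3790 mL ÷ 2000 mM = 114.65 mL
L-tryptophan: 0.032% w/v = 0.32 g/L → 0.32 × 3.79 L = 1.21 g
casamino acids: V = C2·V2/C1 = 0.202% ÷ 12% × 3790 mL = 63.80 mL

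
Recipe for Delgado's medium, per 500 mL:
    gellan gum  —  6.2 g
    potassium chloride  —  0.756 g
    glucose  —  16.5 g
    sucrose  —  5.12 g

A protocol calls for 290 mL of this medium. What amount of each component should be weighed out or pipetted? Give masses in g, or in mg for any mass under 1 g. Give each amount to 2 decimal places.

gellan gum 3.60 g; potassium chloride 438.48 mg; glucose 9.57 g; sucrose 2.97 g

Ratio of target to recipe volume: 290 / 500 = 0.58.
gellan gum: 6.2 g × (290 mL / 500 mL) = 3.60 g
potassium chloride: 0.756 g × (290 mL / 500 mL) = 0.43848 g = 438.48 mg
glucose: 16.5 g × (290 mL / 500 mL) = 9.57 g
sucrose: 5.12 g × (290 mL / 500 mL) = 2.97 g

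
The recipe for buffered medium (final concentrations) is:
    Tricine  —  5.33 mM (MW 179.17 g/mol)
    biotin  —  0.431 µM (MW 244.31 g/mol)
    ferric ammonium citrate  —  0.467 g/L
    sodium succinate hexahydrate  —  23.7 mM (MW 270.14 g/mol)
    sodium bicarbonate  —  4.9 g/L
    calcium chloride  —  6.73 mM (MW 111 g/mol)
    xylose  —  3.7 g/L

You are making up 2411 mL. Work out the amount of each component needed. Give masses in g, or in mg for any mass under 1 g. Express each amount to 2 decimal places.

Tricine 2.30 g; biotin 0.25 mg; ferric ammonium citrate 1.13 g; sodium succinate hexahydrate 15.44 g; sodium bicarbonate 11.81 g; calcium chloride 1.80 g; xylose 8.92 g

Working volume: 2411 mL = 2.411 L.
Tricine: 5.33 mmol/L × 179.17 g/mol × 2.411 L ÷ 1000 = 2.30 g
biotin: 0.431 µmol/L × 244.31 g/mol × 2.411 L ÷ 1000 = 0.25 mg
ferric ammonium citrate: 0.467 g/L × 2.411 L = 1.13 g
sodium succinate hexahydrate: 23.7 mmol/L × 270.14 g/mol × 2.411 L ÷ 1000 = 15.44 g
sodium bicarbonate: 4.9 g/L × 2.411 L = 11.81 g
calcium chloride: 6.73 mmol/L × 111 g/mol × 2.411 L ÷ 1000 = 1.80 g
xylose: 3.7 g/L × 2.411 L = 8.92 g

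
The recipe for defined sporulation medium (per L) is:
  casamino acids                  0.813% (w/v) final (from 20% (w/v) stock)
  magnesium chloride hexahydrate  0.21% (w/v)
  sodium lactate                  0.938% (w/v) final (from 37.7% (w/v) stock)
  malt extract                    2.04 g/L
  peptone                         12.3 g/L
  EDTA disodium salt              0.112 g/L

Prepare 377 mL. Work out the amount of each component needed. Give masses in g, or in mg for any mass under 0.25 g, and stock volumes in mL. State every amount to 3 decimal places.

casamino acids 15.325 mL; magnesium chloride hexahydrate 0.792 g; sodium lactate 9.380 mL; malt extract 0.769 g; peptone 4.637 g; EDTA disodium salt 42.224 mg

Working volume: 377 mL = 0.377 L.
casamino acids: C1V1 = C2V2 → 0.813% ÷ 20% × 377 mL = 15.325 mL
magnesium chloride hexahydrate: 0.21 g per 100 mL × 377 mL ÷ 100 = 0.792 g
sodium lactate: V = C2·V2/C1 = 0.938% ÷ 37.7% × 377 mL = 9.380 mL
malt extract: 2.04 g/L × 0.377 L = 0.769 g
peptone: 12.3 g/L × 0.377 L = 4.637 g
EDTA disodium salt: 0.112 g/L × 0.377 L = 0.042224 g = 42.224 mg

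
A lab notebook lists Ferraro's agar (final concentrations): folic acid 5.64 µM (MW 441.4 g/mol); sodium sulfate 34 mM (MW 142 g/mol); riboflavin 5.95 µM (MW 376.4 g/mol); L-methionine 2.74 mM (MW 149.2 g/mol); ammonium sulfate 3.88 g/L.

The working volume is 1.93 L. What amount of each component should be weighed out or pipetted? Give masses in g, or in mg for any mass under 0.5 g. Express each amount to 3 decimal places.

Scale factor relative to 1 L: 1.93.
folic acid: 5.64 µmol/L × 441.4 g/mol × 1.93 L ÷ 1000 = 4.805 mg
sodium sulfate: 34 mmol/L × 142 g/mol × 1.93 L ÷ 1000 = 9.318 g
riboflavin: 5.95 µmol/L × 376.4 g/mol × 1.93 L ÷ 1000 = 4.322 mg
L-methionine: 2.74 mmol/L × 149.2 g/mol × 1.93 L ÷ 1000 = 0.789 g
ammonium sulfate: 3.88 g/L × 1.93 L = 7.488 g

folic acid 4.805 mg; sodium sulfate 9.318 g; riboflavin 4.322 mg; L-methionine 0.789 g; ammonium sulfate 7.488 g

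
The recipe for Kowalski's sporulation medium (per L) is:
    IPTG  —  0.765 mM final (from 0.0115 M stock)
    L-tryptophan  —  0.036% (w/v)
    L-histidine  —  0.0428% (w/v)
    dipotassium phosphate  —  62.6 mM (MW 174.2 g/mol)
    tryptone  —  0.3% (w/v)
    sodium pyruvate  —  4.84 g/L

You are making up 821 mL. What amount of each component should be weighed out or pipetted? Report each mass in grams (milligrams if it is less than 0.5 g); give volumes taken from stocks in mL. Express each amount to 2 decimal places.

IPTG 54.61 mL; L-tryptophan 295.56 mg; L-histidine 351.39 mg; dipotassium phosphate 8.95 g; tryptone 2.46 g; sodium pyruvate 3.97 g

Target volume = 821 mL = 0.821 L.
IPTG: C1V1 = C2V2 → 0.765 mM × 821 mL ÷ 11.5 mM = 54.61 mL
L-tryptophan: 0.036% w/v = 0.36 g/L → 0.36 × 0.821 L = 0.29556 g = 295.56 mg
L-histidine: 0.0428% w/v = 0.428 g/L → 0.428 × 0.821 L = 0.351388 g = 351.39 mg
dipotassium phosphate: 62.6 mmol/L × 174.2 g/mol × 0.821 L ÷ 1000 = 8.95 g
tryptone: 0.3% w/v = 3 g/L → 3 × 0.821 L = 2.46 g
sodium pyruvate: 4.84 g/L × 0.821 L = 3.97 g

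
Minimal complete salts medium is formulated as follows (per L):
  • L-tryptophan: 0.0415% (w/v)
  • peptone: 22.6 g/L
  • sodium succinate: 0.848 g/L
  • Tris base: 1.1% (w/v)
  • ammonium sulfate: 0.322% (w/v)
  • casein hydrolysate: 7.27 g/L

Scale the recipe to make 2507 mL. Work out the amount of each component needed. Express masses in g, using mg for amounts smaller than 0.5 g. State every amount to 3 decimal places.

L-tryptophan 1.040 g; peptone 56.658 g; sodium succinate 2.126 g; Tris base 27.577 g; ammonium sulfate 8.073 g; casein hydrolysate 18.226 g

Scale factor relative to 1 L: 2.507.
L-tryptophan: 0.0415 g per 100 mL × 2507 mL ÷ 100 = 1.040 g
peptone: 22.6 g/L × 2.507 L = 56.658 g
sodium succinate: 0.848 g/L × 2.507 L = 2.126 g
Tris base: 1.1 g per 100 mL × 2507 mL ÷ 100 = 27.577 g
ammonium sulfate: 0.322% w/v = 3.22 g/L → 3.22 × 2.507 L = 8.073 g
casein hydrolysate: 7.27 g/L × 2.507 L = 18.226 g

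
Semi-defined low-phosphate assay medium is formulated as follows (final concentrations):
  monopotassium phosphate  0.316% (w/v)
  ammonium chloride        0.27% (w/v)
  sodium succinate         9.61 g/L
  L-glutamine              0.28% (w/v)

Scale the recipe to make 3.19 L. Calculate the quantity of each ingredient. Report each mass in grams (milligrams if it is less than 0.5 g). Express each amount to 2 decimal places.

monopotassium phosphate 10.08 g; ammonium chloride 8.61 g; sodium succinate 30.66 g; L-glutamine 8.93 g

Scale factor relative to 1 L: 3.19.
monopotassium phosphate: 0.316% w/v = 3.16 g/L → 3.16 × 3.19 L = 10.08 g
ammonium chloride: 0.27 g per 100 mL × 3190 mL ÷ 100 = 8.61 g
sodium succinate: 9.61 g/L × 3.19 L = 30.66 g
L-glutamine: 0.28 g per 100 mL × 3190 mL ÷ 100 = 8.93 g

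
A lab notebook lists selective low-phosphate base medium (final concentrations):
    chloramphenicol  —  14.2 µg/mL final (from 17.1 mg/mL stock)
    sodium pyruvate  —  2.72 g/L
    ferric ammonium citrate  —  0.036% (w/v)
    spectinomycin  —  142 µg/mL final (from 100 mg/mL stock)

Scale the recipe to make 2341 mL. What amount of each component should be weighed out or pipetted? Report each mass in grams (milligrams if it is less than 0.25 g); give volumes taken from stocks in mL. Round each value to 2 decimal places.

chloramphenicol 1.94 mL; sodium pyruvate 6.37 g; ferric ammonium citrate 0.84 g; spectinomycin 3.32 mL

Target volume = 2341 mL = 2.341 L.
chloramphenicol: C1V1 = C2V2 → 14.2 µg/mL × 2341 mL ÷ 17100 µg/mL = 1.94 mL
sodium pyruvate: 2.72 g/L × 2.341 L = 6.37 g
ferric ammonium citrate: 0.036 g per 100 mL × 2341 mL ÷ 100 = 0.84 g
spectinomycin: dilute stock: 142 µg/mL × 2341 mL ÷ 100000 µg/mL = 3.32 mL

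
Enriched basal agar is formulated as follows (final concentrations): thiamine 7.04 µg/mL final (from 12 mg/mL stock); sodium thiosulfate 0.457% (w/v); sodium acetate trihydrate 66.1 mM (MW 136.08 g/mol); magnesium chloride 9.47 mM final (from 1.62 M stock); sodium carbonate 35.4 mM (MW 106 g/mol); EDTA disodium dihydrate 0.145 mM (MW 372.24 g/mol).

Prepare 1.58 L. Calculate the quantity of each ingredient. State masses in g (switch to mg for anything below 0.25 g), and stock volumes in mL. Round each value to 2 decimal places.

Scale factor relative to 1 L: 1.58.
thiamine: C1V1 = C2V2 → 7.04 µg/mL × 1580 mL ÷ 12000 µg/mL = 0.93 mL
sodium thiosulfate: 0.457% w/v = 4.57 g/L → 4.57 × 1.58 L = 7.22 g
sodium acetate trihydrate: 66.1 mmol/L × 136.08 g/mol × 1.58 L ÷ 1000 = 14.21 g
magnesium chloride: dilute stock: 9.47 mM × 1580 mL ÷ 1620 mM = 9.24 mL
sodium carbonate: 35.4 mmol/L × 106 g/mol × 1.58 L ÷ 1000 = 5.93 g
EDTA disodium dihydrate: 0.145 mmol/L × 372.24 mg/mmol × 1.58 L = 85.28 mg

thiamine 0.93 mL; sodium thiosulfate 7.22 g; sodium acetate trihydrate 14.21 g; magnesium chloride 9.24 mL; sodium carbonate 5.93 g; EDTA disodium dihydrate 85.28 mg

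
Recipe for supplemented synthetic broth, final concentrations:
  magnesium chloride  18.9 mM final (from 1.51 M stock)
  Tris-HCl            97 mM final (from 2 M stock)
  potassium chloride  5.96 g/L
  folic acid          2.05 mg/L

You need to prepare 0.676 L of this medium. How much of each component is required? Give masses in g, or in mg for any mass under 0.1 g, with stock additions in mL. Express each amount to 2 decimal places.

magnesium chloride 8.46 mL; Tris-HCl 32.79 mL; potassium chloride 4.03 g; folic acid 1.39 mg

Working volume: 0.676 L.
magnesium chloride: dilute stock: 18.9 mM × 676 mL ÷ 1510 mM = 8.46 mL
Tris-HCl: C1V1 = C2V2 → 97 mM × 676 mL ÷ 2000 mM = 32.79 mL
potassium chloride: 5.96 g/L × 0.676 L = 4.03 g
folic acid: 2.05 mg/L × 0.676 L = 1.39 mg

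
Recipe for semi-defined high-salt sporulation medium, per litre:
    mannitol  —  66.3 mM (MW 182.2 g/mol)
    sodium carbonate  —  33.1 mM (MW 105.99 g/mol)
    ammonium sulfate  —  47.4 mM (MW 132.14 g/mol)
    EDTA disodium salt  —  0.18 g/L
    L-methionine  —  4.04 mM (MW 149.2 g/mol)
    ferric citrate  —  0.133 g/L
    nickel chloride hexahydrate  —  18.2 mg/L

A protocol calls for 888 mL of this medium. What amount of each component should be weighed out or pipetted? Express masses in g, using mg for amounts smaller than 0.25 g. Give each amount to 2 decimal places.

mannitol 10.73 g; sodium carbonate 3.12 g; ammonium sulfate 5.56 g; EDTA disodium salt 159.84 mg; L-methionine 0.54 g; ferric citrate 118.10 mg; nickel chloride hexahydrate 16.16 mg

Working volume: 888 mL = 0.888 L.
mannitol: 66.3 mmol/L × 182.2 g/mol × 0.888 L ÷ 1000 = 10.73 g
sodium carbonate: 33.1 mmol/L × 105.99 g/mol × 0.888 L ÷ 1000 = 3.12 g
ammonium sulfate: 47.4 mmol/L × 132.14 g/mol × 0.888 L ÷ 1000 = 5.56 g
EDTA disodium salt: 0.18 g/L × 0.888 L = 0.15984 g = 159.84 mg
L-methionine: 4.04 mmol/L × 149.2 g/mol × 0.888 L ÷ 1000 = 0.54 g
ferric citrate: 0.133 g/L × 0.888 L = 0.118104 g = 118.10 mg
nickel chloride hexahydrate: 18.2 mg/L × 0.888 L = 16.16 mg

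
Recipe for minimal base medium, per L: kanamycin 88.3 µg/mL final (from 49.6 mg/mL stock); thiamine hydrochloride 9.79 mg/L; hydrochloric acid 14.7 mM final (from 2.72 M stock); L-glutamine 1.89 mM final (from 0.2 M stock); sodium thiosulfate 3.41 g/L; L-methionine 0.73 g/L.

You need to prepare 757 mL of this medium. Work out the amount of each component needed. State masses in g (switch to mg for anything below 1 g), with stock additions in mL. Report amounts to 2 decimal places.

Working volume: 757 mL = 0.757 L.
kanamycin: V = C2·V2/C1 = 88.3 µg/mL × 757 mL ÷ 49600 µg/mL = 1.35 mL
thiamine hydrochloride: 9.79 mg/L × 0.757 L = 7.41 mg
hydrochloric acid: dilute stock: 14.7 mM × 757 mL ÷ 2720 mM = 4.09 mL
L-glutamine: dilute stock: 1.89 mM × 757 mL ÷ 200 mM = 7.15 mL
sodium thiosulfate: 3.41 g/L × 0.757 L = 2.58 g
L-methionine: 0.73 g/L × 0.757 L = 0.55261 g = 552.61 mg

kanamycin 1.35 mL; thiamine hydrochloride 7.41 mg; hydrochloric acid 4.09 mL; L-glutamine 7.15 mL; sodium thiosulfate 2.58 g; L-methionine 552.61 mg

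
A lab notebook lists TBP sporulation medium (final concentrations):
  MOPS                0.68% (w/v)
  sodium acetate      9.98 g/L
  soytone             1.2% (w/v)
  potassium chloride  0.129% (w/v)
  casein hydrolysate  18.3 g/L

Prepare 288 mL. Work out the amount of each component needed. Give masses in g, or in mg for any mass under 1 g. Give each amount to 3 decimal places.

Scale factor relative to 1 L: 0.288.
MOPS: 0.68 g per 100 mL × 288 mL ÷ 100 = 1.958 g
sodium acetate: 9.98 g/L × 0.288 L = 2.874 g
soytone: 1.2% w/v = 12 g/L → 12 × 0.288 L = 3.456 g
potassium chloride: 0.129 g per 100 mL × 288 mL ÷ 100 = 0.37152 g = 371.520 mg
casein hydrolysate: 18.3 g/L × 0.288 L = 5.270 g

MOPS 1.958 g; sodium acetate 2.874 g; soytone 3.456 g; potassium chloride 371.520 mg; casein hydrolysate 5.270 g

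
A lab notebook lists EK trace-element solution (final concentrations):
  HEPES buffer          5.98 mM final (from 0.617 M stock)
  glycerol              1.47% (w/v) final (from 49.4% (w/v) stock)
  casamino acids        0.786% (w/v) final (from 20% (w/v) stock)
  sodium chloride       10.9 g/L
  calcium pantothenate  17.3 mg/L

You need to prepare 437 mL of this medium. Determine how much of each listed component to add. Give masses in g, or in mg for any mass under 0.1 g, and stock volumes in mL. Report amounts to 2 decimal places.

HEPES buffer 4.24 mL; glycerol 13.00 mL; casamino acids 17.17 mL; sodium chloride 4.76 g; calcium pantothenate 7.56 mg

Target volume = 437 mL = 0.437 L.
HEPES buffer: V = C2·V2/C1 = 5.98 mM × 437 mL ÷ 617 mM = 4.24 mL
glycerol: C1V1 = C2V2 → 1.47% ÷ 49.4% × 437 mL = 13.00 mL
casamino acids: V = C2·V2/C1 = 0.786% ÷ 20% × 437 mL = 17.17 mL
sodium chloride: 10.9 g/L × 0.437 L = 4.76 g
calcium pantothenate: 17.3 mg/L × 0.437 L = 7.56 mg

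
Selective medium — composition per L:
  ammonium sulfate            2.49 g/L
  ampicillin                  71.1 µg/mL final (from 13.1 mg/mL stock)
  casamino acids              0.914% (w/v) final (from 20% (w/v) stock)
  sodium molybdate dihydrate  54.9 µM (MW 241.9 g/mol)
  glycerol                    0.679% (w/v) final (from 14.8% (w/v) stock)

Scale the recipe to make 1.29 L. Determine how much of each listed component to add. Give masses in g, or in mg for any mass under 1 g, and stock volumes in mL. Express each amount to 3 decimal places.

Working volume: 1.29 L.
ammonium sulfate: 2.49 g/L × 1.29 L = 3.212 g
ampicillin: dilute stock: 71.1 µg/mL × 1290 mL ÷ 13100 µg/mL = 7.001 mL
casamino acids: C1V1 = C2V2 → 0.914% ÷ 20% × 1290 mL = 58.953 mL
sodium molybdate dihydrate: 54.9 µmol/L × 241.9 g/mol × 1.29 L ÷ 1000 = 17.132 mg
glycerol: dilute stock: 0.679% ÷ 14.8% × 1290 mL = 59.183 mL

ammonium sulfate 3.212 g; ampicillin 7.001 mL; casamino acids 58.953 mL; sodium molybdate dihydrate 17.132 mg; glycerol 59.183 mL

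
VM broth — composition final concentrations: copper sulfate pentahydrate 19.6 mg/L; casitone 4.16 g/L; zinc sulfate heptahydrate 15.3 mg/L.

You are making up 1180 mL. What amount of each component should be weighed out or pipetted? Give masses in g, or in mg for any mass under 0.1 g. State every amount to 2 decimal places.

copper sulfate pentahydrate 23.13 mg; casitone 4.91 g; zinc sulfate heptahydrate 18.05 mg

Target volume = 1180 mL = 1.18 L.
copper sulfate pentahydrate: 19.6 mg/L × 1.18 L = 23.13 mg
casitone: 4.16 g/L × 1.18 L = 4.91 g
zinc sulfate heptahydrate: 15.3 mg/L × 1.18 L = 18.05 mg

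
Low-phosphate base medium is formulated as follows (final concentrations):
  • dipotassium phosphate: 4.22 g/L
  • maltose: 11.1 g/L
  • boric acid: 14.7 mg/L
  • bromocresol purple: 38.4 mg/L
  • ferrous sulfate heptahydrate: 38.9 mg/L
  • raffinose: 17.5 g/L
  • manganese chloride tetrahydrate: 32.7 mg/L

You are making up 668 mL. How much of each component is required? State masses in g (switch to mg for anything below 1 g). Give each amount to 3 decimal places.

Scale factor relative to 1 L: 0.668.
dipotassium phosphate: 4.22 g/L × 0.668 L = 2.819 g
maltose: 11.1 g/L × 0.668 L = 7.415 g
boric acid: 14.7 mg/L × 0.668 L = 9.820 mg
bromocresol purple: 38.4 mg/L × 0.668 L = 25.651 mg
ferrous sulfate heptahydrate: 38.9 mg/L × 0.668 L = 25.985 mg
raffinose: 17.5 g/L × 0.668 L = 11.690 g
manganese chloride tetrahydrate: 32.7 mg/L × 0.668 L = 21.844 mg

dipotassium phosphate 2.819 g; maltose 7.415 g; boric acid 9.820 mg; bromocresol purple 25.651 mg; ferrous sulfate heptahydrate 25.985 mg; raffinose 11.690 g; manganese chloride tetrahydrate 21.844 mg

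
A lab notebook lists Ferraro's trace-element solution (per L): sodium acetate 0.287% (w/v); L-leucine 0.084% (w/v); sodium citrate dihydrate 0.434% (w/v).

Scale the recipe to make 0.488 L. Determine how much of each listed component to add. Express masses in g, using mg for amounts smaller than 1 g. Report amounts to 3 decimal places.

sodium acetate 1.401 g; L-leucine 409.920 mg; sodium citrate dihydrate 2.118 g

Working volume: 0.488 L.
sodium acetate: 0.287% w/v = 2.87 g/L → 2.87 × 0.488 L = 1.401 g
L-leucine: 0.084 g per 100 mL × 488 mL ÷ 100 = 0.40992 g = 409.920 mg
sodium citrate dihydrate: 0.434 g per 100 mL × 488 mL ÷ 100 = 2.118 g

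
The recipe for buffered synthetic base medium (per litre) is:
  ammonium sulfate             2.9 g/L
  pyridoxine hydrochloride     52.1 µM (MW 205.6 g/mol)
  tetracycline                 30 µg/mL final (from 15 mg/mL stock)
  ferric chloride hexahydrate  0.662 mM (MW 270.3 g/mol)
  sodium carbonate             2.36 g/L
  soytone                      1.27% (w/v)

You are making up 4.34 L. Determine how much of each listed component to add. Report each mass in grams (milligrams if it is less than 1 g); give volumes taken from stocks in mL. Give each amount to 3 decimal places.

Working volume: 4.34 L.
ammonium sulfate: 2.9 g/L × 4.34 L = 12.586 g
pyridoxine hydrochloride: 52.1 µmol/L × 205.6 g/mol × 4.34 L ÷ 1000 = 46.489 mg
tetracycline: C1V1 = C2V2 → 30 µg/mL × 4340 mL ÷ 15000 µg/mL = 8.680 mL
ferric chloride hexahydrate: 0.662 mmol/L × 270.3 mg/mmol × 4.34 L = 776.594 mg
sodium carbonate: 2.36 g/L × 4.34 L = 10.242 g
soytone: 1.27 g per 100 mL × 4340 mL ÷ 100 = 55.118 g

ammonium sulfate 12.586 g; pyridoxine hydrochloride 46.489 mg; tetracycline 8.680 mL; ferric chloride hexahydrate 776.594 mg; sodium carbonate 10.242 g; soytone 55.118 g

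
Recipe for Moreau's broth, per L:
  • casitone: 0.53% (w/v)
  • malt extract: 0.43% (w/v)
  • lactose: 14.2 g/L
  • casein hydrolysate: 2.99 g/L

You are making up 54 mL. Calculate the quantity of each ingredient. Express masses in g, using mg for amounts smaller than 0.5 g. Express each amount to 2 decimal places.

casitone 286.20 mg; malt extract 232.20 mg; lactose 0.77 g; casein hydrolysate 161.46 mg

Scale factor relative to 1 L: 0.054.
casitone: 0.53 g per 100 mL × 54 mL ÷ 100 = 0.2862 g = 286.20 mg
malt extract: 0.43 g per 100 mL × 54 mL ÷ 100 = 0.2322 g = 232.20 mg
lactose: 14.2 g/L × 0.054 L = 0.77 g
casein hydrolysate: 2.99 g/L × 0.054 L = 0.16146 g = 161.46 mg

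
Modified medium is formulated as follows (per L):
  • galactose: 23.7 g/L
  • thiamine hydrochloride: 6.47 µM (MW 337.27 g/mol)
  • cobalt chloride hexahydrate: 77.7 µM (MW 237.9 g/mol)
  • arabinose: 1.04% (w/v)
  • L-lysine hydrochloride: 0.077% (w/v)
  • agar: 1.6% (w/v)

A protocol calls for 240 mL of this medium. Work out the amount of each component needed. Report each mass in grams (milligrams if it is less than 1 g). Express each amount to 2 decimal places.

Target volume = 240 mL = 0.24 L.
galactose: 23.7 g/L × 0.24 L = 5.69 g
thiamine hydrochloride: 6.47 µmol/L × 337.27 g/mol × 0.24 L ÷ 1000 = 0.52 mg
cobalt chloride hexahydrate: 77.7 µmol/L × 237.9 g/mol × 0.24 L ÷ 1000 = 4.44 mg
arabinose: 1.04% w/v = 10.4 g/L → 10.4 × 0.24 L = 2.50 g
L-lysine hydrochloride: 0.077% w/v = 0.77 g/L → 0.77 × 0.24 L = 0.1848 g = 184.80 mg
agar: 1.6 g per 100 mL × 240 mL ÷ 100 = 3.84 g

galactose 5.69 g; thiamine hydrochloride 0.52 mg; cobalt chloride hexahydrate 4.44 mg; arabinose 2.50 g; L-lysine hydrochloride 184.80 mg; agar 3.84 g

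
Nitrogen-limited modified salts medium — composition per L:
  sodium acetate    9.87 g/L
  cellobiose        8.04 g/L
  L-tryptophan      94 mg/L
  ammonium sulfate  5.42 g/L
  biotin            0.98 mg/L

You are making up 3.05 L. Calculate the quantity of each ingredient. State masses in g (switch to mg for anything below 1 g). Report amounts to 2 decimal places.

sodium acetate 30.10 g; cellobiose 24.52 g; L-tryptophan 286.70 mg; ammonium sulfate 16.53 g; biotin 2.99 mg

Scale factor relative to 1 L: 3.05.
sodium acetate: 9.87 g/L × 3.05 L = 30.10 g
cellobiose: 8.04 g/L × 3.05 L = 24.52 g
L-tryptophan: 94 mg/L × 3.05 L = 286.70 mg
ammonium sulfate: 5.42 g/L × 3.05 L = 16.53 g
biotin: 0.98 mg/L × 3.05 L = 2.99 mg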